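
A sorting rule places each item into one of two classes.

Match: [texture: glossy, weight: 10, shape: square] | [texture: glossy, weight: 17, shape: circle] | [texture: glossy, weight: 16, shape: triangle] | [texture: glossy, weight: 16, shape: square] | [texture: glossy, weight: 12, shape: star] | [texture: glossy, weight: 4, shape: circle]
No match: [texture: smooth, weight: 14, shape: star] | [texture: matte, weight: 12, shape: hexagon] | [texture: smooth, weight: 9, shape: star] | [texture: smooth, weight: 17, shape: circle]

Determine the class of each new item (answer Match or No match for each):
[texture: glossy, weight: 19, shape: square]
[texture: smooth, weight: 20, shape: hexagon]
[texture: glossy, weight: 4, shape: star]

Match, No match, Match

The classifier is using: texture is glossy.
[texture: glossy, weight: 19, shape: square] → texture is glossy → Match. [texture: smooth, weight: 20, shape: hexagon] → texture is smooth → No match. [texture: glossy, weight: 4, shape: star] → texture is glossy → Match.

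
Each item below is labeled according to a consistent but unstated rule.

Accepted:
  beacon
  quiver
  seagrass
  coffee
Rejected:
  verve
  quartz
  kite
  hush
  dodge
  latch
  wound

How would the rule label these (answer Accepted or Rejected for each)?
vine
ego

Rejected, Rejected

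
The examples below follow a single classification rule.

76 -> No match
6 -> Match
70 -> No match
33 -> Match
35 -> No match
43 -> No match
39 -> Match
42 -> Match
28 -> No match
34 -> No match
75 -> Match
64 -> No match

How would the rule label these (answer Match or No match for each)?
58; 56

Every 'Match' example satisfies: multiple of 3. None of the 'No match' examples do.
58: 58 = 3·19 + 1, doesn't match → No match.
56: 56 = 3·18 + 2, doesn't match → No match.

No match, No match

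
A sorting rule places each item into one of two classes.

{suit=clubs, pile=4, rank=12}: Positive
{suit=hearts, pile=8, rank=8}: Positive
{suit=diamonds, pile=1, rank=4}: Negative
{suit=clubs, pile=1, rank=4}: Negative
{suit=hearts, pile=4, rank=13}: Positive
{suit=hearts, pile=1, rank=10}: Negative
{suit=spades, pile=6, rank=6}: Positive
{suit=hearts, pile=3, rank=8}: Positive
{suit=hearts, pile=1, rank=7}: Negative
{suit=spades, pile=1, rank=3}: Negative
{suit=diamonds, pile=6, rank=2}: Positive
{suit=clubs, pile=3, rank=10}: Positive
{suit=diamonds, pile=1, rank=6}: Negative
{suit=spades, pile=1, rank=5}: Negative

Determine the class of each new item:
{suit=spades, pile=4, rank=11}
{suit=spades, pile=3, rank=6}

Positive, Positive

The pattern is that an item is 'Positive' exactly when: pile ≥ 3.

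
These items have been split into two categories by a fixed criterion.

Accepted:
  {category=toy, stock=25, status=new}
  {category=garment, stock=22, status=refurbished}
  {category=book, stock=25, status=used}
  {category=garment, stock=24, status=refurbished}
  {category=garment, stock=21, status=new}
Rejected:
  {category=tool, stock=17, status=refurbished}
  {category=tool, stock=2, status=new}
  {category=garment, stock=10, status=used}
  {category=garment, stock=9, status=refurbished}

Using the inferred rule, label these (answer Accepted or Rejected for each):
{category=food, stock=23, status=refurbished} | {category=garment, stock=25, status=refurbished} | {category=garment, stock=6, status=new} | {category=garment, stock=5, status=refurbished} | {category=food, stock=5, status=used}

Rule: stock ≥ 21. This holds for each 'Accepted' example and fails for each 'Rejected' one.
{category=food, stock=23, status=refurbished} — stock = 23, hence Accepted. {category=garment, stock=25, status=refurbished} — stock = 25, hence Accepted. {category=garment, stock=6, status=new} — stock = 6, hence Rejected. {category=garment, stock=5, status=refurbished} — stock = 5, hence Rejected. {category=food, stock=5, status=used} — stock = 5, hence Rejected.

Accepted, Accepted, Rejected, Rejected, Rejected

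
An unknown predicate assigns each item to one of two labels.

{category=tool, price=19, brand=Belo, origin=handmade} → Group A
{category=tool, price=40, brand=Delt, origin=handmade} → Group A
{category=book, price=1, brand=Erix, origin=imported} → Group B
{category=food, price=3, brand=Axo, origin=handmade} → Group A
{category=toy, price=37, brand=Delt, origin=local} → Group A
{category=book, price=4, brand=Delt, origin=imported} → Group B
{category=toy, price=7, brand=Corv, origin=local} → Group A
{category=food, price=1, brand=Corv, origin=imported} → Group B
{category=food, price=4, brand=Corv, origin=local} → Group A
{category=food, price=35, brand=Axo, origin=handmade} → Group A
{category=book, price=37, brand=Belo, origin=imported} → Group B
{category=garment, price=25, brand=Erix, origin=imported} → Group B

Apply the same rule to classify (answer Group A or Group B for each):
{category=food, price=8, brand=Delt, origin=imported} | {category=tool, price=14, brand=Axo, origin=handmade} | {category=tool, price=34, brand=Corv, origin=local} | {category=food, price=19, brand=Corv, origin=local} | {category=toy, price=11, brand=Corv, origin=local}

Group B, Group A, Group A, Group A, Group A

Looking at the examples, the only property every 'Group A' case has and every 'Group B' case lacks is: origin is not imported.
{category=food, price=8, brand=Delt, origin=imported}: Group B (origin is imported). {category=tool, price=14, brand=Axo, origin=handmade}: Group A (origin is handmade). {category=tool, price=34, brand=Corv, origin=local}: Group A (origin is local). {category=food, price=19, brand=Corv, origin=local}: Group A (origin is local). {category=toy, price=11, brand=Corv, origin=local}: Group A (origin is local).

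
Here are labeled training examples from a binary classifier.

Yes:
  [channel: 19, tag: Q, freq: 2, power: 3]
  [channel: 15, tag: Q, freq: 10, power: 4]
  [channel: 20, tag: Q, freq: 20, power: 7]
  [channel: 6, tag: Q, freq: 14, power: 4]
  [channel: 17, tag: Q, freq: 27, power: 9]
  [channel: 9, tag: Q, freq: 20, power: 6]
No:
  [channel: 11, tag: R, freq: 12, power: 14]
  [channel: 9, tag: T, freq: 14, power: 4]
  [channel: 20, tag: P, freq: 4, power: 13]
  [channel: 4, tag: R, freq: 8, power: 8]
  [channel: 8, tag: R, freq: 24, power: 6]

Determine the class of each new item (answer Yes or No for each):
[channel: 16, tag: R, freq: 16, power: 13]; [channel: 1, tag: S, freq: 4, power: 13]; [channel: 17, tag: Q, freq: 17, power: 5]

No, No, Yes

The rule appears to be: tag is Q.
[channel: 16, tag: R, freq: 16, power: 13] → tag is R → No. [channel: 1, tag: S, freq: 4, power: 13] → tag is S → No. [channel: 17, tag: Q, freq: 17, power: 5] → tag is Q → Yes.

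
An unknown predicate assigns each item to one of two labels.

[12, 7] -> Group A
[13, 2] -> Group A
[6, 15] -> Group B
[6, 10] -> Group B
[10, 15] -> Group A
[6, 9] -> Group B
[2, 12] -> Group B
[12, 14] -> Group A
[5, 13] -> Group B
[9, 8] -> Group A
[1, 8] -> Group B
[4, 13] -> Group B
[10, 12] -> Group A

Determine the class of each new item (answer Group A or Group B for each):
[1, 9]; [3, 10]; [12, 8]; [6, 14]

All 'Group A' examples share one property — first ≥ 7 — and every 'Group B' example lacks it.

Group B, Group B, Group A, Group B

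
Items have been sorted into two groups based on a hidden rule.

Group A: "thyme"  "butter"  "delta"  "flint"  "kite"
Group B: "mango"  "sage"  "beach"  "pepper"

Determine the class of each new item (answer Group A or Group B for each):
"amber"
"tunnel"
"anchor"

Group B, Group A, Group B

The distinguishing property — contains 't' — holds for all the 'Group A' cases and none of the 'Group B' cases.
"amber": Group B (no 't'). "tunnel": Group A (has 't'). "anchor": Group B (no 't').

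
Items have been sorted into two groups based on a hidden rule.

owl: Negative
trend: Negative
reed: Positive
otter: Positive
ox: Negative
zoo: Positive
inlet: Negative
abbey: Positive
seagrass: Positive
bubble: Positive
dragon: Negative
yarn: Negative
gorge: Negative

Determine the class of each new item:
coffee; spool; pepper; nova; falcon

All 'Positive' examples share one property — has a double letter — and every 'Negative' example lacks it.
coffee → 'ff' doubled → Positive. spool → 'oo' doubled → Positive. pepper → 'pp' doubled → Positive. nova → no doubled letter → Negative. falcon → no doubled letter → Negative.

Positive, Positive, Positive, Negative, Negative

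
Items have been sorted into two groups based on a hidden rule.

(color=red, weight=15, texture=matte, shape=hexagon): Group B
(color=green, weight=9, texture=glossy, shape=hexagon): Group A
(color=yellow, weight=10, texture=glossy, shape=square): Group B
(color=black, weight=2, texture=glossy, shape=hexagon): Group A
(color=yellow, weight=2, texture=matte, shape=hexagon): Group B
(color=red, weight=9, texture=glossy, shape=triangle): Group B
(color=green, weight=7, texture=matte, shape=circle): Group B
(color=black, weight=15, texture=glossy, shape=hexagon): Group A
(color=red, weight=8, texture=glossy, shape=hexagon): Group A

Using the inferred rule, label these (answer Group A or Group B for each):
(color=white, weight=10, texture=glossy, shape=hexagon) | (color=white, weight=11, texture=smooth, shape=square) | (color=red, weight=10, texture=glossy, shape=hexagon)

A rule that fits every label: texture is glossy AND shape is hexagon — true of each 'Group A' example, false of each 'Group B' one.
(color=white, weight=10, texture=glossy, shape=hexagon): texture is glossy, shape is hexagon — satisfies this, so Group A. (color=white, weight=11, texture=smooth, shape=square): texture is smooth, shape is square — does not pass, so Group B. (color=red, weight=10, texture=glossy, shape=hexagon): texture is glossy, shape is hexagon — satisfies this, so Group A.

Group A, Group B, Group A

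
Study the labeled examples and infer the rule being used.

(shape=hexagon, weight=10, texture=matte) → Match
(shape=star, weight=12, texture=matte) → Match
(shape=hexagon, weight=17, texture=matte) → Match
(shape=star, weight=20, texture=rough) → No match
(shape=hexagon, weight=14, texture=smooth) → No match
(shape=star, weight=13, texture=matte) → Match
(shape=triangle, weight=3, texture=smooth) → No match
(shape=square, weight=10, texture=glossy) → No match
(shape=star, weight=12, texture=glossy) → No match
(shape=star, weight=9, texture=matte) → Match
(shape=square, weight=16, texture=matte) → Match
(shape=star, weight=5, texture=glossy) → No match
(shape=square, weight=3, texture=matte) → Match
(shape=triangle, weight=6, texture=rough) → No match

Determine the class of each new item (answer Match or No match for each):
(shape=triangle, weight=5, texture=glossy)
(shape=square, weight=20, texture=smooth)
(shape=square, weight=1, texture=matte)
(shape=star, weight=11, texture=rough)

No match, No match, Match, No match

Rule: texture is matte. This holds for each 'Match' example and fails for each 'No match' one.
(shape=triangle, weight=5, texture=glossy): texture is glossy — fails the rule, so No match. (shape=square, weight=20, texture=smooth): texture is smooth — fails the rule, so No match. (shape=square, weight=1, texture=matte): texture is matte — passes, so Match. (shape=star, weight=11, texture=rough): texture is rough — fails the rule, so No match.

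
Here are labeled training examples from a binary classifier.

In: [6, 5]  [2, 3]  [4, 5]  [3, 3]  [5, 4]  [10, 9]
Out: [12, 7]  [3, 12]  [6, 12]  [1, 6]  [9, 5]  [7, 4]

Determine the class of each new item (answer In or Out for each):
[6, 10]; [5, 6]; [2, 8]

One predicate separates the groups cleanly: |first − second| ≤ 1.
Out: [6, 10], since |6−10| = 4. In: [5, 6], since |5−6| = 1. Out: [2, 8], since |2−8| = 6.

Out, In, Out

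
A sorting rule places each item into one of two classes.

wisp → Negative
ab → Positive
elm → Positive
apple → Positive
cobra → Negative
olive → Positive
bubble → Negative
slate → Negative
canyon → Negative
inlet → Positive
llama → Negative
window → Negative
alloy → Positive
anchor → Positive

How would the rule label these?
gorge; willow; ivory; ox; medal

Negative, Negative, Positive, Positive, Negative

The common property of the 'Positive' items is: starts with a vowel. No 'Negative' item has it.
gorge: starts with 'g' — fails this test, so Negative.
willow: starts with 'w' — fails this test, so Negative.
ivory: starts with 'i' — meets the rule, so Positive.
ox: starts with 'o' — meets the rule, so Positive.
medal: starts with 'm' — fails this test, so Negative.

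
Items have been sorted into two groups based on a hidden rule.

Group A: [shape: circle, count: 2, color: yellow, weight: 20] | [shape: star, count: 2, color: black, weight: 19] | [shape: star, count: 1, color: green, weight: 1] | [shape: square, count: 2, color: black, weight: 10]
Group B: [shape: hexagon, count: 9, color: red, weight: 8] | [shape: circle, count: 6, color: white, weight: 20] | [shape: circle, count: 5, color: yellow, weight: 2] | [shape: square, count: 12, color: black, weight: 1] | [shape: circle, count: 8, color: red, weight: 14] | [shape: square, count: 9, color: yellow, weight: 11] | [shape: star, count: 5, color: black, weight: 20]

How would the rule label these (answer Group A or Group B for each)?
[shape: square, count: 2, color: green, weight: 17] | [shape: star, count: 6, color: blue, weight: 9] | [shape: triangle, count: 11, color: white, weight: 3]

Group A, Group B, Group B

The pattern is that an item is 'Group A' exactly when: count ≤ 2.
[shape: square, count: 2, color: green, weight: 17]: Group A (count = 2).
[shape: star, count: 6, color: blue, weight: 9]: Group B (count = 6).
[shape: triangle, count: 11, color: white, weight: 3]: Group B (count = 11).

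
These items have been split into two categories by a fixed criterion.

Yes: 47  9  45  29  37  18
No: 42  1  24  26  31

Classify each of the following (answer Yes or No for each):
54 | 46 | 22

Yes, Yes, No

The classifier is using: digit sum ≥ 9.
54: Yes (digit sum 5+4 = 9). 46: Yes (digit sum 4+6 = 10). 22: No (digit sum 2+2 = 4).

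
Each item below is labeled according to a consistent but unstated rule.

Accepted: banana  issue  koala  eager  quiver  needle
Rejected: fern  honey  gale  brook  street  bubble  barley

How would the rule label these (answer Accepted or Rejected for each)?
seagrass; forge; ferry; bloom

Accepted, Rejected, Rejected, Rejected

The common property of the 'Accepted' items is: has ≥ 3 vowels. No 'Rejected' item has it.
Accepted: seagrass, since 3 vowels.
Rejected: forge, since 2 vowels.
Rejected: ferry, since 1 vowel.
Rejected: bloom, since 2 vowels.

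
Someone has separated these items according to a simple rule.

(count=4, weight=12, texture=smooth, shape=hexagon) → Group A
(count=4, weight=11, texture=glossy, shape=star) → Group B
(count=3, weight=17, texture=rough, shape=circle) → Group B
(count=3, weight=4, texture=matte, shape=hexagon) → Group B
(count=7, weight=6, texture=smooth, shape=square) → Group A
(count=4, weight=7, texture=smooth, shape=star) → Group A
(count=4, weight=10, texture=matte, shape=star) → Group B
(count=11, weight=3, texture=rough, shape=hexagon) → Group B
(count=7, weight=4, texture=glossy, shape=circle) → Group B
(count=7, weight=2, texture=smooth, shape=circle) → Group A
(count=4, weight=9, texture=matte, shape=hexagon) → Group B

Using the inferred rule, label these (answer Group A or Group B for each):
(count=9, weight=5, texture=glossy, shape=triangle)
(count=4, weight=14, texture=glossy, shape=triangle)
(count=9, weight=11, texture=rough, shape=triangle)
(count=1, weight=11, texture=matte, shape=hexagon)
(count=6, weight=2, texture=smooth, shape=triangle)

The classifier is using: texture is smooth.
(count=9, weight=5, texture=glossy, shape=triangle): texture is glossy, lacks this property → Group B.
(count=4, weight=14, texture=glossy, shape=triangle): texture is glossy, lacks this property → Group B.
(count=9, weight=11, texture=rough, shape=triangle): texture is rough, lacks this property → Group B.
(count=1, weight=11, texture=matte, shape=hexagon): texture is matte, lacks this property → Group B.
(count=6, weight=2, texture=smooth, shape=triangle): texture is smooth, checks out → Group A.

Group B, Group B, Group B, Group B, Group A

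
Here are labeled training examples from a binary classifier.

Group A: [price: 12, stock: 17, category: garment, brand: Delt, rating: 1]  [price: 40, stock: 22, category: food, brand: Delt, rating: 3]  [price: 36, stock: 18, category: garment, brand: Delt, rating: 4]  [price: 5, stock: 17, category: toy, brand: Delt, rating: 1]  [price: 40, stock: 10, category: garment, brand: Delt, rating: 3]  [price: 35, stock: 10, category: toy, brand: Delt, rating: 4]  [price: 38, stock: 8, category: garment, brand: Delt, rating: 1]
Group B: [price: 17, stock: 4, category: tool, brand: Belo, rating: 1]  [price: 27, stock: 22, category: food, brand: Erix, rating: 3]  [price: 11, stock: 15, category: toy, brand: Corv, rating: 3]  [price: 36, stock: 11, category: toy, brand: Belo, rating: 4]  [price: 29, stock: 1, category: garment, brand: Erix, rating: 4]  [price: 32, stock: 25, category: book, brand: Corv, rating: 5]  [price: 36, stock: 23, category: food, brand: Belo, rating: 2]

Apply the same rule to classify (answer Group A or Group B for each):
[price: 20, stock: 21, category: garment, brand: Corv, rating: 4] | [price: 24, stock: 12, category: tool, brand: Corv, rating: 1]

Group B, Group B

The pattern is that an item is 'Group A' exactly when: brand is Delt.
[price: 20, stock: 21, category: garment, brand: Corv, rating: 4] — brand is Corv, hence Group B.
[price: 24, stock: 12, category: tool, brand: Corv, rating: 1] — brand is Corv, hence Group B.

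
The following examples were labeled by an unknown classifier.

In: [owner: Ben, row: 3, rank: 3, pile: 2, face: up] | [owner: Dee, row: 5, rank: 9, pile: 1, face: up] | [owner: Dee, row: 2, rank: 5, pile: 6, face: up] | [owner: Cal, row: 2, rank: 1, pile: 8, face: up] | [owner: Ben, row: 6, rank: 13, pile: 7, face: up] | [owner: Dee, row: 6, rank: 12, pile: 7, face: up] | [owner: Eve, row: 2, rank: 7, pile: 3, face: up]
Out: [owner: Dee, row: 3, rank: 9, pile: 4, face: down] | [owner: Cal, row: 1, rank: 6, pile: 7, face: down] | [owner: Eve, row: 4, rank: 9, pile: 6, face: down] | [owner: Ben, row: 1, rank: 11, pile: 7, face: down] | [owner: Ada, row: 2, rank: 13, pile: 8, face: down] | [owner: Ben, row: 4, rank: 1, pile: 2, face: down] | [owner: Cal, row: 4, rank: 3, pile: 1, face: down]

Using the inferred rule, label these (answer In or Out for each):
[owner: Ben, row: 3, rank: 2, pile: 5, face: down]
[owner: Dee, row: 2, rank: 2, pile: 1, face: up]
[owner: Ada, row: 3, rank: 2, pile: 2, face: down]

Out, In, Out

Looking at the examples, the only property every 'In' case has and every 'Out' case lacks is: face is up.
[owner: Ben, row: 3, rank: 2, pile: 5, face: down]: Out (face is down).
[owner: Dee, row: 2, rank: 2, pile: 1, face: up]: In (face is up).
[owner: Ada, row: 3, rank: 2, pile: 2, face: down]: Out (face is down).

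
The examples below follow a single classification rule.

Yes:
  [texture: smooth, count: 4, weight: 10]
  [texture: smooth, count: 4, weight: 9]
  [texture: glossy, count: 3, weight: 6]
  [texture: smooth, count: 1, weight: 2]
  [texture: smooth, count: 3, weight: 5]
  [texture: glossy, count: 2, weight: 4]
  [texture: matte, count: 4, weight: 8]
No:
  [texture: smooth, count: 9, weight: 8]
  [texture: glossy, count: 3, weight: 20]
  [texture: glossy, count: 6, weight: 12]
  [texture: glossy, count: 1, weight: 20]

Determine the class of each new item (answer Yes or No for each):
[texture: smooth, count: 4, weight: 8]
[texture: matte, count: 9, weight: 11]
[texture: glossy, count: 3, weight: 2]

A rule that fits every label: count ≤ 4 AND weight ≤ 10 — true of each 'Yes' example, false of each 'No' one.
[texture: smooth, count: 4, weight: 8]: Yes (count = 4, weight = 8). [texture: matte, count: 9, weight: 11]: No (count = 9, weight = 11). [texture: glossy, count: 3, weight: 2]: Yes (count = 3, weight = 2).

Yes, No, Yes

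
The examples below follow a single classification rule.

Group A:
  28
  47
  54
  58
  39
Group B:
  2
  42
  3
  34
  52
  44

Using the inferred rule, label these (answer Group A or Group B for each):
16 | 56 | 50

Group B, Group A, Group B

The simplest hypothesis consistent with all the labels is: digit sum ≥ 9.
16: digit sum 1+6 = 7, fails the rule → Group B.
56: digit sum 5+6 = 11, qualifies → Group A.
50: digit sum 5+0 = 5, fails the rule → Group B.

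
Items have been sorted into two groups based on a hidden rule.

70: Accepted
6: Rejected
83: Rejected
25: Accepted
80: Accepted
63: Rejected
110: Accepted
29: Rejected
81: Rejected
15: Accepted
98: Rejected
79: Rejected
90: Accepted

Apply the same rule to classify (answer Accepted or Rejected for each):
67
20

Rejected, Accepted

All 'Accepted' examples share one property — multiple of 5 — and every 'Rejected' example lacks it.
67: 67 = 5·13 + 2, doesn't qualify → Rejected. 20: 20 = 5·4, qualifies → Accepted.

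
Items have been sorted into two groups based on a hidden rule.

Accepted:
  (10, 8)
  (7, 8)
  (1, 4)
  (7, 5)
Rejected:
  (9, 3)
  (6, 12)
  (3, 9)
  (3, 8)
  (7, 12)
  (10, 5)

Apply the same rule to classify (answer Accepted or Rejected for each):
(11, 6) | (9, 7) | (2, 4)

Rejected, Accepted, Accepted

The distinguishing property — |first − second| ≤ 3 — holds for all the 'Accepted' cases and none of the 'Rejected' cases.
(11, 6) → |11−6| = 5 → Rejected. (9, 7) → |9−7| = 2 → Accepted. (2, 4) → |2−4| = 2 → Accepted.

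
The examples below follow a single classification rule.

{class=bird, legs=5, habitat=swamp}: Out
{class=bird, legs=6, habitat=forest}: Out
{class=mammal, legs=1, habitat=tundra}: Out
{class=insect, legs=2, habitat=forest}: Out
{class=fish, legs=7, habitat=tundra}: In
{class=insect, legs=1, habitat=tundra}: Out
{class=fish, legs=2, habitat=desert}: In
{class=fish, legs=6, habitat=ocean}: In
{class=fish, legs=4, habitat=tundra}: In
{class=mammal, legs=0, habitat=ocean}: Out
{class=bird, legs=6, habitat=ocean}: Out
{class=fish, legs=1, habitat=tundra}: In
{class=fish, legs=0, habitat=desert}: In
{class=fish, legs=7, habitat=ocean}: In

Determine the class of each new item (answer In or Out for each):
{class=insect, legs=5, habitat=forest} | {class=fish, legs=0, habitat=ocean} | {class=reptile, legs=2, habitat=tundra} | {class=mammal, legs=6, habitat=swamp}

Out, In, Out, Out

One predicate separates the groups cleanly: class is fish.
{class=insect, legs=5, habitat=forest}: class is insect — doesn't match, so Out.
{class=fish, legs=0, habitat=ocean}: class is fish — fits, so In.
{class=reptile, legs=2, habitat=tundra}: class is reptile — doesn't match, so Out.
{class=mammal, legs=6, habitat=swamp}: class is mammal — doesn't match, so Out.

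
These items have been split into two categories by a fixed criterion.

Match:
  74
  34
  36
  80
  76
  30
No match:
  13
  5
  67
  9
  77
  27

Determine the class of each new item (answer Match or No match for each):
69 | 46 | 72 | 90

No match, Match, Match, Match

Checking candidate rules against both groups, what survives is: even.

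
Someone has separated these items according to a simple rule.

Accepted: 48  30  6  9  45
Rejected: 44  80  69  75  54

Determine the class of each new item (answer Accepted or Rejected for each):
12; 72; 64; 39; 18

The classifier is using: multiple of 3 AND at most 48.
12: 12 = 3·4, 12 ≤ 48, passes → Accepted.
72: 72 = 3·24, 72 > 48, lacks this property → Rejected.
64: 64 = 3·21 + 1, 64 > 48, lacks this property → Rejected.
39: 39 = 3·13, 39 ≤ 48, passes → Accepted.
18: 18 = 3·6, 18 ≤ 48, passes → Accepted.

Accepted, Rejected, Rejected, Accepted, Accepted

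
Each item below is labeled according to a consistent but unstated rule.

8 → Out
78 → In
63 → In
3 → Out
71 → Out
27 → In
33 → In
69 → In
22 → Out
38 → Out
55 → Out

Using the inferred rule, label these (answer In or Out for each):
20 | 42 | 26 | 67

Out, In, Out, Out

Every 'In' example satisfies: multiple of 3 AND at least 8. None of the 'Out' examples do.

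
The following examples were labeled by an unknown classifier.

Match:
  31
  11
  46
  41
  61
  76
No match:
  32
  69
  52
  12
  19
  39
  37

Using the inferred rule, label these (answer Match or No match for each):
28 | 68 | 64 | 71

The classifier is using: ≡ 1 (mod 5).

No match, No match, No match, Match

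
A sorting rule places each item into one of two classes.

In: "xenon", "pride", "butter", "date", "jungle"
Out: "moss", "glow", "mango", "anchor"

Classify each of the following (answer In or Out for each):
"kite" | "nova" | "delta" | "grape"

In, Out, In, In

The rule appears to be: contains 'e'.
"kite" — has 'e', hence In. "nova" — no 'e', hence Out. "delta" — has 'e', hence In. "grape" — has 'e', hence In.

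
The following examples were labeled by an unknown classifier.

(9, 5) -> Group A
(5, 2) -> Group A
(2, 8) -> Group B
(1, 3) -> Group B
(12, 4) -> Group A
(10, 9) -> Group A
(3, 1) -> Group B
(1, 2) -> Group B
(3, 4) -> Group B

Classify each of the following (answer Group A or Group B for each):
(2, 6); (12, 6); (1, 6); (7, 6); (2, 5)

Group B, Group A, Group B, Group A, Group B

'Group A' ⟺ first ≥ 4.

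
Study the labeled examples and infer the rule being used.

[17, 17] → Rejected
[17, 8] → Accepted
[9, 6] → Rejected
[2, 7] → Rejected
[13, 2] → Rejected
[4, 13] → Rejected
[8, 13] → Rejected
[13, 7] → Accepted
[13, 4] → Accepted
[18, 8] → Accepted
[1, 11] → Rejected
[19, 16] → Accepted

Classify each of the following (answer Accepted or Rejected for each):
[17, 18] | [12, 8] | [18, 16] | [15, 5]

Rejected, Accepted, Accepted, Accepted

Every 'Accepted' example satisfies: first > second AND sum ≥ 17. None of the 'Rejected' examples do.
[17, 18] → 17 < 18, 17+18 = 35 → Rejected.
[12, 8] → 12 > 8, 12+8 = 20 → Accepted.
[18, 16] → 18 > 16, 18+16 = 34 → Accepted.
[15, 5] → 15 > 5, 15+5 = 20 → Accepted.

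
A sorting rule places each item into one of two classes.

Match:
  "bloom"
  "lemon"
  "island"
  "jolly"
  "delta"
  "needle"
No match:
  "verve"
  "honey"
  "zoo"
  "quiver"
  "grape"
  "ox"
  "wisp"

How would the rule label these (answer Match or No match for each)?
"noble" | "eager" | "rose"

Match, No match, No match

Checking candidate rules against both groups, what survives is: contains 'l'.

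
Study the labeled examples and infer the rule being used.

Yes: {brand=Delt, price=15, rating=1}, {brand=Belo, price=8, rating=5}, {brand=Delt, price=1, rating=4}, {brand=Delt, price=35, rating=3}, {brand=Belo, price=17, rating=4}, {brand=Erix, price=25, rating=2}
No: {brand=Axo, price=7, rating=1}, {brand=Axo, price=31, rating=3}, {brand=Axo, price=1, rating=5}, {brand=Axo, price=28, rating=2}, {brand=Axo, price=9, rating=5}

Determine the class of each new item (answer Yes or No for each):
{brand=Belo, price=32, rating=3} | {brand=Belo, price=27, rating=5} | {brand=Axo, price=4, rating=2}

Yes, Yes, No

The distinguishing property — brand is not Axo — holds for all the 'Yes' cases and none of the 'No' cases.
{brand=Belo, price=32, rating=3} → brand is Belo → Yes.
{brand=Belo, price=27, rating=5} → brand is Belo → Yes.
{brand=Axo, price=4, rating=2} → brand is Axo → No.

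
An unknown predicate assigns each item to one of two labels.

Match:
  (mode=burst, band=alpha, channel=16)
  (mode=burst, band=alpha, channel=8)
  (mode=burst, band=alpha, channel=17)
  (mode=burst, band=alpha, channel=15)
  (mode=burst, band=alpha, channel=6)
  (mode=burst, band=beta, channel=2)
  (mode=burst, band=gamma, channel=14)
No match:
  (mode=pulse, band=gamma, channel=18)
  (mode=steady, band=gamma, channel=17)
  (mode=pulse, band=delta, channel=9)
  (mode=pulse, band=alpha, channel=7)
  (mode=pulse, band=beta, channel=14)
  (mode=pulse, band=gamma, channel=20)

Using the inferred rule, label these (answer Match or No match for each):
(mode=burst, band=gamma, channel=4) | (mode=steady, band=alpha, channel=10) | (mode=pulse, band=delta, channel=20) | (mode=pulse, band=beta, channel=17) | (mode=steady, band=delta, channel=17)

The distinguishing property — mode is burst — holds for all the 'Match' cases and none of the 'No match' cases.

Match, No match, No match, No match, No match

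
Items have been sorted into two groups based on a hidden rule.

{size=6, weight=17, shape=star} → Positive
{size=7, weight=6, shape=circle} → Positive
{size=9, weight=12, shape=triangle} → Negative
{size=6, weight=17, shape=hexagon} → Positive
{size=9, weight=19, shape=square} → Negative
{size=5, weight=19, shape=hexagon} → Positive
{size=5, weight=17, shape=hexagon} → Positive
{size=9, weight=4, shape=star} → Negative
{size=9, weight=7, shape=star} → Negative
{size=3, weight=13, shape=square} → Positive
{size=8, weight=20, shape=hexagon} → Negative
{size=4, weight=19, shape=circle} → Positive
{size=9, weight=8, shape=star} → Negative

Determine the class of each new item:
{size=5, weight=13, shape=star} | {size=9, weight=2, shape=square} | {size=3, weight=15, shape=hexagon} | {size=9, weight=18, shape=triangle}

Every 'Positive' example satisfies: size ≤ 7. None of the 'Negative' examples do.
{size=5, weight=13, shape=star}: Positive (size = 5). {size=9, weight=2, shape=square}: Negative (size = 9). {size=3, weight=15, shape=hexagon}: Positive (size = 3). {size=9, weight=18, shape=triangle}: Negative (size = 9).

Positive, Negative, Positive, Negative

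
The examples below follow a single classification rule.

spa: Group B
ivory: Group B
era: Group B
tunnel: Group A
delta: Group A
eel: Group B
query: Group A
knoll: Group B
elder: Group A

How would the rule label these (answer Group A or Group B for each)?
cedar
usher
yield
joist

All 'Group A' examples share one property — length ≥ 5 AND contains 'e' — and every 'Group B' example lacks it.
cedar — length 5, has 'e', hence Group A.
usher — length 5, has 'e', hence Group A.
yield — length 5, has 'e', hence Group A.
joist — length 5, no 'e', hence Group B.

Group A, Group A, Group A, Group B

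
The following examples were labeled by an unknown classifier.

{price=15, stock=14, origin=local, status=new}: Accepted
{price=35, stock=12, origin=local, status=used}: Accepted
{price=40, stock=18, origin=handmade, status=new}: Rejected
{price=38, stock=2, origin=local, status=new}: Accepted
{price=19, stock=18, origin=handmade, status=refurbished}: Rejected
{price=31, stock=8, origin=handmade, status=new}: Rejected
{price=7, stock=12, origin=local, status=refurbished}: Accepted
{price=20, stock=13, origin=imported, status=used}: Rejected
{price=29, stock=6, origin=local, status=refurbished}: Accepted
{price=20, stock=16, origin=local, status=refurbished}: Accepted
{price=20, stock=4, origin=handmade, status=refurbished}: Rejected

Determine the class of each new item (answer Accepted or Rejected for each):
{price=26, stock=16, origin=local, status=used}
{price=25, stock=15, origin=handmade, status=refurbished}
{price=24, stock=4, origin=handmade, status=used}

Every 'Accepted' example satisfies: origin is local. None of the 'Rejected' examples do.
{price=26, stock=16, origin=local, status=used} — origin is local, hence Accepted. {price=25, stock=15, origin=handmade, status=refurbished} — origin is handmade, hence Rejected. {price=24, stock=4, origin=handmade, status=used} — origin is handmade, hence Rejected.

Accepted, Rejected, Rejected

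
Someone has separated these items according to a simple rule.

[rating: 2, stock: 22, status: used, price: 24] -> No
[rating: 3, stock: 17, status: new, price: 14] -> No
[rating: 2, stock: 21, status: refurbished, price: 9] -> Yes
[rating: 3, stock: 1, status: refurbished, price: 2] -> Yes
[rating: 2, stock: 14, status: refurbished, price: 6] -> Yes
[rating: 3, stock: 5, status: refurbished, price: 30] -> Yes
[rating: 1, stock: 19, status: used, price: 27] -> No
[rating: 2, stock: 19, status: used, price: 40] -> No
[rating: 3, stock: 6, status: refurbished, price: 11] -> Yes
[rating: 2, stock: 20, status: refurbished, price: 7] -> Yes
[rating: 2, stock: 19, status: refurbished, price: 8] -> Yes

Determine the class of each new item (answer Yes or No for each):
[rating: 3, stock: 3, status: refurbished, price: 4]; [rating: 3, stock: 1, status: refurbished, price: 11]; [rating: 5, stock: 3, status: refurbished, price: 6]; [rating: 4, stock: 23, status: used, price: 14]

Yes, Yes, Yes, No

Checking candidate rules against both groups, what survives is: status is refurbished.
[rating: 3, stock: 3, status: refurbished, price: 4] — status is refurbished, hence Yes.
[rating: 3, stock: 1, status: refurbished, price: 11] — status is refurbished, hence Yes.
[rating: 5, stock: 3, status: refurbished, price: 6] — status is refurbished, hence Yes.
[rating: 4, stock: 23, status: used, price: 14] — status is used, hence No.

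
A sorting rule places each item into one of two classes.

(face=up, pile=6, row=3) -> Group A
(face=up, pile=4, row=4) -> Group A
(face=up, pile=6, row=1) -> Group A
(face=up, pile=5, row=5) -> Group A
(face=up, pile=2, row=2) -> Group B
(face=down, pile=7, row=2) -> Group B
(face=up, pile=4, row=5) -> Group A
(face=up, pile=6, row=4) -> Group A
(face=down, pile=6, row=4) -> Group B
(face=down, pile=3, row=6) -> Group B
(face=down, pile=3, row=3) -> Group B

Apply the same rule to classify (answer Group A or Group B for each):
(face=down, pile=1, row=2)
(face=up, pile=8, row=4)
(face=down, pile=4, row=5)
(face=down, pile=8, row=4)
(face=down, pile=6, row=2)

The distinguishing property — face is up AND pile ≥ 3 — holds for all the 'Group A' cases and none of the 'Group B' cases.
(face=down, pile=1, row=2) — face is down, pile = 1, hence Group B.
(face=up, pile=8, row=4) — face is up, pile = 8, hence Group A.
(face=down, pile=4, row=5) — face is down, pile = 4, hence Group B.
(face=down, pile=8, row=4) — face is down, pile = 8, hence Group B.
(face=down, pile=6, row=2) — face is down, pile = 6, hence Group B.

Group B, Group A, Group B, Group B, Group B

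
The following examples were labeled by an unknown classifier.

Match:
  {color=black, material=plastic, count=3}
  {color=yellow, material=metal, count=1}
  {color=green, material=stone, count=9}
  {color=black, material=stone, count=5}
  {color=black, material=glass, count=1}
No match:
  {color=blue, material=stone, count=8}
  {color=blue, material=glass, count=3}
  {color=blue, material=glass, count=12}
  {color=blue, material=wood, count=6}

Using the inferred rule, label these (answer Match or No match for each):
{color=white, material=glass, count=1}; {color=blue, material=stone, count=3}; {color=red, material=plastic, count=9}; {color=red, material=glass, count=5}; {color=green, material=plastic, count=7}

Match, No match, Match, Match, Match

The simplest hypothesis consistent with all the labels is: color is not blue.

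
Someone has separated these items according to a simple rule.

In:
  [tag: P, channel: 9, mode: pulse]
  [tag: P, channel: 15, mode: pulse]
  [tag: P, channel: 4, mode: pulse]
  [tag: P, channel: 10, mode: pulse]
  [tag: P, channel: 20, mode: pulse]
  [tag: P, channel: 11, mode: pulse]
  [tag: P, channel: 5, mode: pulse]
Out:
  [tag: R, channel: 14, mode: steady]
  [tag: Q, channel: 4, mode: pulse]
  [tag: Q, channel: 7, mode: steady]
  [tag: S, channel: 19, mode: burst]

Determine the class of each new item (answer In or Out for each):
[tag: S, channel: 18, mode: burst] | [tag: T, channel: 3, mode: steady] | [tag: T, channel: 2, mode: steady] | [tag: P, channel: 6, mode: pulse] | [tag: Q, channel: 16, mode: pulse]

The simplest hypothesis consistent with all the labels is: tag is P.
[tag: S, channel: 18, mode: burst] — tag is S, hence Out.
[tag: T, channel: 3, mode: steady] — tag is T, hence Out.
[tag: T, channel: 2, mode: steady] — tag is T, hence Out.
[tag: P, channel: 6, mode: pulse] — tag is P, hence In.
[tag: Q, channel: 16, mode: pulse] — tag is Q, hence Out.

Out, Out, Out, In, Out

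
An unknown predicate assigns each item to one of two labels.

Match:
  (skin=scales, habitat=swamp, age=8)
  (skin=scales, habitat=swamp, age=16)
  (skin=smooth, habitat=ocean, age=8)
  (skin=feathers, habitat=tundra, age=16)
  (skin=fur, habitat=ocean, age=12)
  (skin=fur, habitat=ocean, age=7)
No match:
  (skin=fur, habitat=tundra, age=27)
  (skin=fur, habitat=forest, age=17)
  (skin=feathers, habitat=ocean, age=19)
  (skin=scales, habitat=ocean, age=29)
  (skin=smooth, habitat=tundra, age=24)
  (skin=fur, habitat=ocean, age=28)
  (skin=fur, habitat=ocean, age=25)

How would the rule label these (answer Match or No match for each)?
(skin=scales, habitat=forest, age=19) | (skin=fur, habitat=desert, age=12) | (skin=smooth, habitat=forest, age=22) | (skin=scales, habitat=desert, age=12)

The common property of the 'Match' items is: age ≤ 16. No 'No match' item has it.

No match, Match, No match, Match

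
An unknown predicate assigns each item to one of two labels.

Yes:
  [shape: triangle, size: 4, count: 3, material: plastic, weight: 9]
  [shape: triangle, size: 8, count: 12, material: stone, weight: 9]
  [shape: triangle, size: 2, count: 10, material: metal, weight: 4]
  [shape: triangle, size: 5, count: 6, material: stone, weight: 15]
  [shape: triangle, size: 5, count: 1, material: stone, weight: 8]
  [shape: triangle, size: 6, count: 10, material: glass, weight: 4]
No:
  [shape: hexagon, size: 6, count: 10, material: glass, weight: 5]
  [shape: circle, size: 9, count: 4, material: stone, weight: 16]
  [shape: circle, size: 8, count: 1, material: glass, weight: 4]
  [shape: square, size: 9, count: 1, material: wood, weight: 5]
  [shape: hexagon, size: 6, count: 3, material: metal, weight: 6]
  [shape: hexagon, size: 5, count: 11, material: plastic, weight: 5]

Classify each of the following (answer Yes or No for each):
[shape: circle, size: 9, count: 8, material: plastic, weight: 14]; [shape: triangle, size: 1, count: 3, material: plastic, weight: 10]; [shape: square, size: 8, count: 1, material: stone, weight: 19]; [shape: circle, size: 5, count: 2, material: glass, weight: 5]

No, Yes, No, No

All 'Yes' examples share one property — shape is triangle — and every 'No' example lacks it.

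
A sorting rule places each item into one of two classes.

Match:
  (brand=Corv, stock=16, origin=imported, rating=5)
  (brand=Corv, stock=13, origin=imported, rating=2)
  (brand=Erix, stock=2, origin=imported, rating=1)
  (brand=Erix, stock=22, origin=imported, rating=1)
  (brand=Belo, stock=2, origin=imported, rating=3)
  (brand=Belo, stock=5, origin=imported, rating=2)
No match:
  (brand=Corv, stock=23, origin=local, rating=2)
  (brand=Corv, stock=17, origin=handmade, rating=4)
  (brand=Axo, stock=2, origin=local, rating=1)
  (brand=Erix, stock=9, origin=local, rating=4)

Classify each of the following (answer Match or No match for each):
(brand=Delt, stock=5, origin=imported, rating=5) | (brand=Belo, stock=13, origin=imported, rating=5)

Looking at the examples, the only property every 'Match' case has and every 'No match' case lacks is: origin is imported.
(brand=Delt, stock=5, origin=imported, rating=5): Match (origin is imported).
(brand=Belo, stock=13, origin=imported, rating=5): Match (origin is imported).

Match, Match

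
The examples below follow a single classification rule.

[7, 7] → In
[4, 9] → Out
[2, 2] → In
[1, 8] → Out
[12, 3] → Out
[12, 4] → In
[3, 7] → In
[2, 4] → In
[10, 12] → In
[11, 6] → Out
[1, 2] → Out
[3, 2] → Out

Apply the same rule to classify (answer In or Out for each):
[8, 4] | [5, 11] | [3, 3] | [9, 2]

In, In, In, Out

A rule that fits every label: sum is even — true of each 'In' example, false of each 'Out' one.
In: [8, 4], since 8+4 = 12.
In: [5, 11], since 5+11 = 16.
In: [3, 3], since 3+3 = 6.
Out: [9, 2], since 9+2 = 11.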